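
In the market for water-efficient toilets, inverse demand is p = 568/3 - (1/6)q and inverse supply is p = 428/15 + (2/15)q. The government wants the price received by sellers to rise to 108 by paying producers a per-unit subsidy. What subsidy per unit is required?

Required subsidy s = 18 per unit

At a seller price of 108, quantity supplied is -214 + 7.5·108 = 596.
Buyers absorb 596 only when they pay pb = 568/3 − (1/6)·596 = 90.
s = ps − pb = 108 − 90 = 18.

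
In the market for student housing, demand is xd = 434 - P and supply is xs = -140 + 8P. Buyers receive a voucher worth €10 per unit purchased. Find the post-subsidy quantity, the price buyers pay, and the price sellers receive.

Pre-subsidy: 434 - P = -140 + 8P gives P* = 574/9, x* = 3332/9.
With the rebate, buyers effectively pay Pb = Ps − 10, where Ps is the price sellers receive.
Demand in terms of Ps becomes xd = 434 − 1(Ps − 10) = 444 - Ps. Setting this equal to supply: 444 - Ps = -140 + 8Ps, so Ps = 584/9.
Buyers pay Pb = 584/9 − 10 = 494/9; x' = -140 + 8·(584/9) = 3412/9.

x' = 3412/9; buyers pay 494/9; sellers receive 584/9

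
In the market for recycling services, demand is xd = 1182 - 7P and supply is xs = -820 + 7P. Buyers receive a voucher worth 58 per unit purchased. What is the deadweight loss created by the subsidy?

Deadweight loss = 5887

Pre-subsidy: 1182 - 7P = -820 + 7P gives P* = 143, x* = 181.
With the rebate, buyers effectively pay Pb = Ps − 58, where Ps is the price sellers receive.
Demand in terms of Ps becomes xd = 1182 − 7(Ps − 58) = 1588 - 7Ps. Setting this equal to supply: 1588 - 7Ps = -820 + 7Ps, so Ps = 172.
Buyers pay Pb = 172 − 58 = 114; x' = -820 + 7·172 = 384.
The subsidy expands output by 384 − 181 = 203 past the efficient level; on those units the gap between marginal cost and willingness to pay runs from 0 up to 58.
DWL = ½ × 58 × 203 = 5887.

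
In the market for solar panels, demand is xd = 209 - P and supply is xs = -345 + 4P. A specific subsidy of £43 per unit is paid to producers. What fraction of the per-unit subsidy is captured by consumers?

Pre-subsidy: 209 - P = -345 + 4P gives P* = 110.8, x* = 98.2.
With the subsidy, sellers receive Ps = Pb + 43 for each unit, where Pb is the price buyers pay.
Supply in terms of Pb becomes xs = -345 + 4(Pb + 43) = -173 + 4Pb. Setting this equal to demand: 209 - Pb = -173 + 4Pb, so Pb = 76.4.
Sellers receive Ps = 76.4 + 43 = 119.4; x' = 209 − 1·76.4 = 132.6.
Buyers' price falls by P* − Pb = 110.8 − 76.4 = 34.4; sellers' price rises by Ps − P* = 119.4 − 110.8 = 8.6.
So consumers capture 34.4/43 = 0.8 of each unit of subsidy.

Consumer share = 0.8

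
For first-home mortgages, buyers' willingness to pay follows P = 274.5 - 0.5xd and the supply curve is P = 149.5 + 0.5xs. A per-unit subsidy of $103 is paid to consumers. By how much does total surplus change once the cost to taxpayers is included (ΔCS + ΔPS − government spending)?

Pre-subsidy: 274.5 - 0.5x = 149.5 + 0.5x gives x* = 125 and P* = 212.
With the rebate, buyers effectively pay Pb = Ps − 103, where Ps is the price sellers receive.
On the curves, Pb = 274.5 - 0.5x and Ps = 149.5 + 0.5x; the wedge Ps − Pb = 103 gives 149.5 + 0.5x − (274.5 - 0.5x) = 103, so x' = 228.
Then Pb = 274.5 − 0.5·228 = 160.5 and Ps = 149.5 + 0.5·228 = 263.5.
ΔCS = ½(125 + 228)(212 − 160.5) = 9089.75; ΔPS = ½(125 + 228)(263.5 − 212) = 9089.75.
Government spending = 103 × 228 = 23484.
Net change = 9089.75 + 9089.75 − 23484 = -5304.5. The loss equals the DWL triangle ½·103·103.

Net change in total surplus = -$5304.5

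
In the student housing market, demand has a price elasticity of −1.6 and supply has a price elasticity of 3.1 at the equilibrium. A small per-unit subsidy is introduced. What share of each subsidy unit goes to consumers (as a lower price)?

For a small subsidy around the equilibrium, the benefit split depends on the relative slopes, which at a point are proportional to the elasticities.
Buyer share = εs/(εs + |εd|) = 3.1/(3.1 + 1.6) = 31/47; seller share = |εd|/(εs + |εd|) = 16/47.

Consumer share = 31/47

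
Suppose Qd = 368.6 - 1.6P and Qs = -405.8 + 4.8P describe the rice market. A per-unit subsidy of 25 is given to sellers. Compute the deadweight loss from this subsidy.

Pre-subsidy: 368.6 - 1.6P = -405.8 + 4.8P gives P* = 121, Q* = 175.
With the subsidy, sellers receive Ps = Pb + 25 for each unit, where Pb is the price buyers pay.
Supply in terms of Pb becomes Qs = -405.8 + 4.8(Pb + 25) = -285.8 + 4.8Pb. Setting this equal to demand: 368.6 - 1.6Pb = -285.8 + 4.8Pb, so Pb = 102.25.
Sellers receive Ps = 102.25 + 25 = 127.25; Q' = 368.6 − 1.6·102.25 = 205.
The subsidy expands output by 205 − 175 = 30 past the efficient level; on those units the gap between marginal cost and willingness to pay runs from 0 up to 25.
DWL = ½ × 25 × 30 = 375.

Deadweight loss = 375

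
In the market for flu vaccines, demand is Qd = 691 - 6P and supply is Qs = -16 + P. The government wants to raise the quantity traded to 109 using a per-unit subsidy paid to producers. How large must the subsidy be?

Required subsidy s = 28 per unit

At Q = 109, invert demand for the buyer price: Pb = (691 − 109)/6 = 97; invert supply for the seller price: Ps = (109 − (-16))/1 = 125.
The subsidy must fill the gap: s = Ps − Pb = 125 − 97 = 28.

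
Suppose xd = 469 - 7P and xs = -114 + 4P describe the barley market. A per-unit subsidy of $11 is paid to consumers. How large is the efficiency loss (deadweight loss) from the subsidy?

Deadweight loss = $154

Pre-subsidy: 469 - 7P = -114 + 4P gives P* = 53, x* = 98.
With the rebate, buyers effectively pay Pb = Ps − 11, where Ps is the price sellers receive.
Demand in terms of Ps becomes xd = 469 − 7(Ps − 11) = 546 - 7Ps. Setting this equal to supply: 546 - 7Ps = -114 + 4Ps, so Ps = 60.
Buyers pay Pb = 60 − 11 = 49; x' = -114 + 4·60 = 126.
The subsidy expands output by 126 − 98 = 28 past the efficient level; on those units the gap between marginal cost and willingness to pay runs from 0 up to 11.
DWL = ½ × 11 × 28 = 154.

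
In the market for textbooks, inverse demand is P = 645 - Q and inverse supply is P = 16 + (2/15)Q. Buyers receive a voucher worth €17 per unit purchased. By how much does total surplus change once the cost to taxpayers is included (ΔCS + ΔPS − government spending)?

Pre-subsidy: 645 - Q = 16 + (2/15)Q gives Q* = 555 and P* = 90.
With the rebate, buyers effectively pay Pb = Ps − 17, where Ps is the price sellers receive.
On the curves, Pb = 645 - Q and Ps = 16 + (2/15)Q; the wedge Ps − Pb = 17 gives 16 + (2/15)Q − (645 - Q) = 17, so Q' = 570.
Then Pb = 645 − 1·570 = 75 and Ps = 16 + (2/15)·570 = 92.
ΔCS = ½(555 + 570)(90 − 75) = 8437.5; ΔPS = ½(555 + 570)(92 − 90) = 1125.
Government spending = 17 × 570 = 9690.
Net change = 8437.5 + 1125 − 9690 = -127.5. The loss equals the DWL triangle ½·17·15.

Net change in total surplus = -€127.5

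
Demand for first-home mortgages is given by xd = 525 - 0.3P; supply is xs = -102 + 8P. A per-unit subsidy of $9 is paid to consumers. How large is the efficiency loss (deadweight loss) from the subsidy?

Deadweight loss = 972/83

Pre-subsidy: 525 - 0.3P = -102 + 8P gives P* = 6270/83, x* = 41694/83.
With the rebate, buyers effectively pay Pb = Ps − 9, where Ps is the price sellers receive.
Demand in terms of Ps becomes xd = 525 − 0.3(Ps − 9) = 527.7 - 0.3Ps. Setting this equal to supply: 527.7 - 0.3Ps = -102 + 8Ps, so Ps = 6297/83.
Buyers pay Pb = 6297/83 − 9 = 5550/83; x' = -102 + 8·(6297/83) = 41910/83.
The subsidy expands output by 41910/83 − 41694/83 = 216/83 past the efficient level; on those units the gap between marginal cost and willingness to pay runs from 0 up to 9.
DWL = ½ × 9 × 216/83 = 972/83.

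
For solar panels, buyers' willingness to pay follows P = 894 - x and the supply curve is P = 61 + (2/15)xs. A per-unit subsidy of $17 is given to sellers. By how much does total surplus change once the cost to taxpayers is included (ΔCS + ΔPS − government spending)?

Pre-subsidy: 894 - x = 61 + (2/15)x gives x* = 735 and P* = 159.
With the subsidy, sellers receive Ps = Pb + 17 for each unit, where Pb is the price buyers pay.
On the curves, Pb = 894 - x and Ps = 61 + (2/15)x; the wedge Ps − Pb = 17 gives 61 + (2/15)x − (894 - x) = 17, so x' = 750.
Then Pb = 894 − 1·750 = 144 and Ps = 61 + (2/15)·750 = 161.
ΔCS = ½(735 + 750)(159 − 144) = 11137.5; ΔPS = ½(735 + 750)(161 − 159) = 1485.
Government spending = 17 × 750 = 12750.
Net change = 11137.5 + 1485 − 12750 = -127.5. The loss equals the DWL triangle ½·17·15.

Net change in total surplus = -$127.5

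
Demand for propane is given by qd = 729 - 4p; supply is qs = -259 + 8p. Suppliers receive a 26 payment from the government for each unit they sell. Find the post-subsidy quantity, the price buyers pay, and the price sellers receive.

Pre-subsidy: 729 - 4p = -259 + 8p gives p* = 247/3, q* = 1199/3.
With the subsidy, sellers receive ps = pb + 26 for each unit, where pb is the price buyers pay.
Supply in terms of pb becomes qs = -259 + 8(pb + 26) = -51 + 8pb. Setting this equal to demand: 729 - 4pb = -51 + 8pb, so pb = 65.
Sellers receive ps = 65 + 26 = 91; q' = 729 − 4·65 = 469.

q' = 469; buyers pay 65; sellers receive 91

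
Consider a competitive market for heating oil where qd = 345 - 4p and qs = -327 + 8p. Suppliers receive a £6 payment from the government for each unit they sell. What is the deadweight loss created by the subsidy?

Deadweight loss = £48

Pre-subsidy: 345 - 4p = -327 + 8p gives p* = 56, q* = 121.
With the subsidy, sellers receive ps = pb + 6 for each unit, where pb is the price buyers pay.
Supply in terms of pb becomes qs = -327 + 8(pb + 6) = -279 + 8pb. Setting this equal to demand: 345 - 4pb = -279 + 8pb, so pb = 52.
Sellers receive ps = 52 + 6 = 58; q' = 345 − 4·52 = 137.
The subsidy expands output by 137 − 121 = 16 past the efficient level; on those units the gap between marginal cost and willingness to pay runs from 0 up to 6.
DWL = ½ × 6 × 16 = 48.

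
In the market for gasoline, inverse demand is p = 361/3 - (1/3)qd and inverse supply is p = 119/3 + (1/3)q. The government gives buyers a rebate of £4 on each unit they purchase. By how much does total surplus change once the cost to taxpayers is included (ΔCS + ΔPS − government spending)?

Pre-subsidy: 361/3 - (1/3)q = 119/3 + (1/3)q gives q* = 121 and p* = 80.
With the rebate, buyers effectively pay pb = ps − 4, where ps is the price sellers receive.
On the curves, pb = 361/3 - (1/3)q and ps = 119/3 + (1/3)q; the wedge ps − pb = 4 gives 119/3 + (1/3)q − (361/3 - (1/3)q) = 4, so q' = 127.
Then pb = 361/3 − (1/3)·127 = 78 and ps = 119/3 + (1/3)·127 = 82.
ΔCS = ½(121 + 127)(80 − 78) = 248; ΔPS = ½(121 + 127)(82 − 80) = 248.
Government spending = 4 × 127 = 508.
Net change = 248 + 248 − 508 = -12. The loss equals the DWL triangle ½·4·6.

Net change in total surplus = -£12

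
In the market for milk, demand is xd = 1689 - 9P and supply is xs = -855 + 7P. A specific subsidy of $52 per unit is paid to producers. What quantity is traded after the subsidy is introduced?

x' = 462.75

Pre-subsidy: 1689 - 9P = -855 + 7P gives P* = 159, x* = 258.
With the subsidy, sellers receive Ps = Pb + 52 for each unit, where Pb is the price buyers pay.
Supply in terms of Pb becomes xs = -855 + 7(Pb + 52) = -491 + 7Pb. Setting this equal to demand: 1689 - 9Pb = -491 + 7Pb, so Pb = 136.25.
Sellers receive Ps = 136.25 + 52 = 188.25; x' = 1689 − 9·136.25 = 462.75.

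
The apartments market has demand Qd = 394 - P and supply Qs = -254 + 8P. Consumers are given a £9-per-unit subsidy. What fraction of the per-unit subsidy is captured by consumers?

Pre-subsidy: 394 - P = -254 + 8P gives P* = 72, Q* = 322.
With the rebate, buyers effectively pay Pb = Ps − 9, where Ps is the price sellers receive.
Demand in terms of Ps becomes Qd = 394 − 1(Ps − 9) = 403 - Ps. Setting this equal to supply: 403 - Ps = -254 + 8Ps, so Ps = 73.
Buyers pay Pb = 73 − 9 = 64; Q' = -254 + 8·73 = 330.
Buyers' price falls by P* − Pb = 72 − 64 = 8; sellers' price rises by Ps − P* = 73 − 72 = 1.
So consumers capture 8/9 = 8/9 of each unit of subsidy.

Consumer share = 8/9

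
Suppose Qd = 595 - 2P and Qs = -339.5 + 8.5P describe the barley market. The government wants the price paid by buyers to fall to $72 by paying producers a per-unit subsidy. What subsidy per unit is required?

Required subsidy s = $21 per unit

At a buyer price of 72, quantity demanded is 595 − 2·72 = 451.
Sellers supply 451 only when they receive Ps with -339.5 + 8.5·Ps = 451, i.e. Ps = 93.
s = Ps − Pb = 93 − 72 = 21.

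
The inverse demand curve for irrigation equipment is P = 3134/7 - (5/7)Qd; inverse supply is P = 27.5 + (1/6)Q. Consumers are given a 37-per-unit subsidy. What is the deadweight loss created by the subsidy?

Pre-subsidy: 3134/7 - (5/7)Q = 27.5 + (1/6)Q gives Q* = 477 and P* = 107.
With the rebate, buyers effectively pay Pb = Ps − 37, where Ps is the price sellers receive.
On the curves, Pb = 3134/7 - (5/7)Q and Ps = 27.5 + (1/6)Q; the wedge Ps − Pb = 37 gives 27.5 + (1/6)Q − (3134/7 - (5/7)Q) = 37, so Q' = 519.
Then Pb = 3134/7 − (5/7)·519 = 77 and Ps = 27.5 + (1/6)·519 = 114.
The subsidy expands output by 519 − 477 = 42 past the efficient level; on those units the gap between marginal cost and willingness to pay runs from 0 up to 37.
DWL = ½ × 37 × 42 = 777.

Deadweight loss = 777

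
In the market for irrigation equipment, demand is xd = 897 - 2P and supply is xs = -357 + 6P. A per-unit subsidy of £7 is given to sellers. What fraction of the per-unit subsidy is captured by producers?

Pre-subsidy: 897 - 2P = -357 + 6P gives P* = 156.75, x* = 583.5.
With the subsidy, sellers receive Ps = Pb + 7 for each unit, where Pb is the price buyers pay.
Supply in terms of Pb becomes xs = -357 + 6(Pb + 7) = -315 + 6Pb. Setting this equal to demand: 897 - 2Pb = -315 + 6Pb, so Pb = 151.5.
Sellers receive Ps = 151.5 + 7 = 158.5; x' = 897 − 2·151.5 = 594.
Buyers' price falls by P* − Pb = 156.75 − 151.5 = 5.25; sellers' price rises by Ps − P* = 158.5 − 156.75 = 1.75.
So producers capture 1.75/7 = 0.25 of each unit of subsidy.

Producer share = 0.25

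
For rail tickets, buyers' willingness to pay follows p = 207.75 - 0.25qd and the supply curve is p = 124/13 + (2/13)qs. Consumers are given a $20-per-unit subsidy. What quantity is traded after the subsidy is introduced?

Pre-subsidy: 207.75 - 0.25q = 124/13 + (2/13)q gives q* = 10307/21 and p* = 1786/21.
With the rebate, buyers effectively pay pb = ps − 20, where ps is the price sellers receive.
On the curves, pb = 207.75 - 0.25q and ps = 124/13 + (2/13)q; the wedge ps − pb = 20 gives 124/13 + (2/13)q − (207.75 - 0.25q) = 20, so q' = 1621/3.
Then pb = 207.75 − 0.25·(1621/3) = 218/3 and ps = 124/13 + (2/13)·(1621/3) = 278/3.

q' = 1621/3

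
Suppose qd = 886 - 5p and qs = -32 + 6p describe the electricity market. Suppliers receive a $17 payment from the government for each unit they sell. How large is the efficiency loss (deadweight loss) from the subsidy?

Deadweight loss = 4335/11

Pre-subsidy: 886 - 5p = -32 + 6p gives p* = 918/11, q* = 5156/11.
With the subsidy, sellers receive ps = pb + 17 for each unit, where pb is the price buyers pay.
Supply in terms of pb becomes qs = -32 + 6(pb + 17) = 70 + 6pb. Setting this equal to demand: 886 - 5pb = 70 + 6pb, so pb = 816/11.
Sellers receive ps = 816/11 + 17 = 1003/11; q' = 886 − 5·(816/11) = 5666/11.
The subsidy expands output by 5666/11 − 5156/11 = 510/11 past the efficient level; on those units the gap between marginal cost and willingness to pay runs from 0 up to 17.
DWL = ½ × 17 × 510/11 = 4335/11.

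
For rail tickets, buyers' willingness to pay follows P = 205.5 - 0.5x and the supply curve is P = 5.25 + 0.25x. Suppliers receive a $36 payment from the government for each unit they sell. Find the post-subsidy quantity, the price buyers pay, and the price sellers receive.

Pre-subsidy: 205.5 - 0.5x = 5.25 + 0.25x gives x* = 267 and P* = 72.
With the subsidy, sellers receive Ps = Pb + 36 for each unit, where Pb is the price buyers pay.
On the curves, Pb = 205.5 - 0.5x and Ps = 5.25 + 0.25x; the wedge Ps − Pb = 36 gives 5.25 + 0.25x − (205.5 - 0.5x) = 36, so x' = 315.
Then Pb = 205.5 − 0.5·315 = 48 and Ps = 5.25 + 0.25·315 = 84.

x' = 315; buyers pay $48; sellers receive $84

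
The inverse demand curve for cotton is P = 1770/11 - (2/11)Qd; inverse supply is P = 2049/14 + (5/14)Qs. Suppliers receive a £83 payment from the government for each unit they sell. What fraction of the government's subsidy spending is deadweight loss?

DWL / government spending = 77/181

Pre-subsidy: 1770/11 - (2/11)Q = 2049/14 + (5/14)Q gives Q* = 27 and P* = 156.
With the subsidy, sellers receive Ps = Pb + 83 for each unit, where Pb is the price buyers pay.
On the curves, Pb = 1770/11 - (2/11)Q and Ps = 2049/14 + (5/14)Q; the wedge Ps − Pb = 83 gives 2049/14 + (5/14)Q − (1770/11 - (2/11)Q) = 83, so Q' = 181.
Then Pb = 1770/11 − (2/11)·181 = 128 and Ps = 2049/14 + (5/14)·181 = 211.
ΔCS = ½(27 + 181)(156 − 128) = 2912; ΔPS = ½(27 + 181)(211 − 156) = 5720.
Government spending = 83 × 181 = 15023.
DWL = ½ × 83 × (181 − 27) = 6391; fraction = 6391 / 15023 = 77/181.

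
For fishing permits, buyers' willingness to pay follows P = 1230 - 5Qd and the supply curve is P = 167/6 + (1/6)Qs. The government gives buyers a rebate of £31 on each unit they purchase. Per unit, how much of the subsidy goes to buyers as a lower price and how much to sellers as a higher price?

Buyers gain £30 per unit; sellers gain £1 per unit

Pre-subsidy: 1230 - 5Q = 167/6 + (1/6)Q gives Q* = 7213/31 and P* = 2065/31.
With the rebate, buyers effectively pay Pb = Ps − 31, where Ps is the price sellers receive.
On the curves, Pb = 1230 - 5Q and Ps = 167/6 + (1/6)Q; the wedge Ps − Pb = 31 gives 167/6 + (1/6)Q − (1230 - 5Q) = 31, so Q' = 7399/31.
Then Pb = 1230 − 5·(7399/31) = 1135/31 and Ps = 167/6 + (1/6)·(7399/31) = 2096/31.
Buyers' price falls by P* − Pb = 2065/31 − 1135/31 = 30; sellers' price rises by Ps − P* = 2096/31 − 2065/31 = 1.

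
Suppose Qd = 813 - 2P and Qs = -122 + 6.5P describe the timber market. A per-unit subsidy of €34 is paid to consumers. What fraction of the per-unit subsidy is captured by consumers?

Pre-subsidy: 813 - 2P = -122 + 6.5P gives P* = 110, Q* = 593.
With the rebate, buyers effectively pay Pb = Ps − 34, where Ps is the price sellers receive.
Demand in terms of Ps becomes Qd = 813 − 2(Ps − 34) = 881 - 2Ps. Setting this equal to supply: 881 - 2Ps = -122 + 6.5Ps, so Ps = 118.
Buyers pay Pb = 118 − 34 = 84; Q' = -122 + 6.5·118 = 645.
Buyers' price falls by P* − Pb = 110 − 84 = 26; sellers' price rises by Ps − P* = 118 − 110 = 8.
So consumers capture 26/34 = 13/17 of each unit of subsidy.

Consumer share = 13/17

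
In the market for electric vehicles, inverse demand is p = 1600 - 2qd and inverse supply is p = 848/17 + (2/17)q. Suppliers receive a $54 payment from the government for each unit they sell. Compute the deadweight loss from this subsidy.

Pre-subsidy: 1600 - 2q = 848/17 + (2/17)q gives q* = 732 and p* = 136.
With the subsidy, sellers receive ps = pb + 54 for each unit, where pb is the price buyers pay.
On the curves, pb = 1600 - 2q and ps = 848/17 + (2/17)q; the wedge ps − pb = 54 gives 848/17 + (2/17)q − (1600 - 2q) = 54, so q' = 757.5.
Then pb = 1600 − 2·757.5 = 85 and ps = 848/17 + (2/17)·757.5 = 139.
The subsidy expands output by 757.5 − 732 = 25.5 past the efficient level; on those units the gap between marginal cost and willingness to pay runs from 0 up to 54.
DWL = ½ × 54 × 25.5 = 688.5.

Deadweight loss = $688.5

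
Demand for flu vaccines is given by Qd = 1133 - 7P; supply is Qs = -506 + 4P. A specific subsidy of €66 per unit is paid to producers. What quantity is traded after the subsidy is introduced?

Pre-subsidy: 1133 - 7P = -506 + 4P gives P* = 149, Q* = 90.
With the subsidy, sellers receive Ps = Pb + 66 for each unit, where Pb is the price buyers pay.
Supply in terms of Pb becomes Qs = -506 + 4(Pb + 66) = -242 + 4Pb. Setting this equal to demand: 1133 - 7Pb = -242 + 4Pb, so Pb = 125.
Sellers receive Ps = 125 + 66 = 191; Q' = 1133 − 7·125 = 258.

Q' = 258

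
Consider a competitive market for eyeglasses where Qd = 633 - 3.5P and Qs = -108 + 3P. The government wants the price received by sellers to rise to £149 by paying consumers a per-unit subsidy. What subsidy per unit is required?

At a seller price of 149, quantity supplied is -108 + 3·149 = 339.
Buyers absorb 339 only when they pay Pb with 633 − 3.5·Pb = 339, i.e. Pb = 84.
s = Ps − Pb = 149 − 84 = 65.

Required subsidy s = £65 per unit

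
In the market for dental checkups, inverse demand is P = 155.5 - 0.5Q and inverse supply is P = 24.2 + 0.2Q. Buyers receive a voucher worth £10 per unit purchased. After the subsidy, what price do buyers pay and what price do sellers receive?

Pre-subsidy: 155.5 - 0.5Q = 24.2 + 0.2Q gives Q* = 1313/7 and P* = 432/7.
With the rebate, buyers effectively pay Pb = Ps − 10, where Ps is the price sellers receive.
On the curves, Pb = 155.5 - 0.5Q and Ps = 24.2 + 0.2Q; the wedge Ps − Pb = 10 gives 24.2 + 0.2Q − (155.5 - 0.5Q) = 10, so Q' = 1413/7.
Then Pb = 155.5 − 0.5·(1413/7) = 382/7 and Ps = 24.2 + 0.2·(1413/7) = 452/7.

Buyers pay 382/7; sellers receive 452/7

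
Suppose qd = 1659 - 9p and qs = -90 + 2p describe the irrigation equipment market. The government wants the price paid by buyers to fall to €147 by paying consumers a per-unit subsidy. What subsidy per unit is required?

Required subsidy s = €66 per unit

At a buyer price of 147, quantity demanded is 1659 − 9·147 = 336.
Sellers supply 336 only when they receive ps with -90 + 2·ps = 336, i.e. ps = 213.
s = ps − pb = 213 − 147 = 66.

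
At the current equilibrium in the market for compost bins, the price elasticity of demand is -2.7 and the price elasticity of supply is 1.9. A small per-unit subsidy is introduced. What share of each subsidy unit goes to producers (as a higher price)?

For a small subsidy around the equilibrium, the benefit split depends on the relative slopes, which at a point are proportional to the elasticities.
Buyer share = εs/(εs + |εd|) = 1.9/(1.9 + 2.7) = 19/46; seller share = |εd|/(εs + |εd|) = 27/46.
So producers capture 27/46 of the subsidy.

Producer share = 27/46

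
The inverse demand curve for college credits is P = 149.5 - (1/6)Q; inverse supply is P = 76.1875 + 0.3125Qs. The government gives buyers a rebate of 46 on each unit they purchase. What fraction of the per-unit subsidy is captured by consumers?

Pre-subsidy: 149.5 - (1/6)Q = 76.1875 + 0.3125Q gives Q* = 153 and P* = 124.
With the rebate, buyers effectively pay Pb = Ps − 46, where Ps is the price sellers receive.
On the curves, Pb = 149.5 - (1/6)Q and Ps = 76.1875 + 0.3125Q; the wedge Ps − Pb = 46 gives 76.1875 + 0.3125Q − (149.5 - (1/6)Q) = 46, so Q' = 249.
Then Pb = 149.5 − (1/6)·249 = 108 and Ps = 76.1875 + 0.3125·249 = 154.
Buyers' price falls by P* − Pb = 124 − 108 = 16; sellers' price rises by Ps − P* = 154 − 124 = 30.
So consumers capture 16/46 = 8/23 of each unit of subsidy.

Consumer share = 8/23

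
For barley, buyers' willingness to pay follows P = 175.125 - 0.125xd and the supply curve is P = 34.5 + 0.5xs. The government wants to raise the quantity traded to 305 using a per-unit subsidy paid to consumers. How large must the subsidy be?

Required subsidy s = 50 per unit

At x = 305, from the demand curve buyers pay Pb = 175.125 − 0.125·305 = 137; from the supply curve sellers need Ps = 34.5 + 0.5·305 = 187.
The subsidy must fill the gap: s = Ps − Pb = 187 − 137 = 50.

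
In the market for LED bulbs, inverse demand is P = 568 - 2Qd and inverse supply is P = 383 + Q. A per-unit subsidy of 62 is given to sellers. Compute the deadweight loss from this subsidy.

Deadweight loss = 1922/3

Pre-subsidy: 568 - 2Q = 383 + Q gives Q* = 185/3 and P* = 1334/3.
With the subsidy, sellers receive Ps = Pb + 62 for each unit, where Pb is the price buyers pay.
On the curves, Pb = 568 - 2Q and Ps = 383 + Q; the wedge Ps − Pb = 62 gives 383 + Q − (568 - 2Q) = 62, so Q' = 247/3.
Then Pb = 568 − 2·(247/3) = 1210/3 and Ps = 383 + 1·(247/3) = 1396/3.
The subsidy expands output by 247/3 − 185/3 = 62/3 past the efficient level; on those units the gap between marginal cost and willingness to pay runs from 0 up to 62.
DWL = ½ × 62 × 62/3 = 1922/3.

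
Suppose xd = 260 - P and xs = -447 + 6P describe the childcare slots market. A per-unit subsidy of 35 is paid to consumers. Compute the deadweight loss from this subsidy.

Pre-subsidy: 260 - P = -447 + 6P gives P* = 101, x* = 159.
With the rebate, buyers effectively pay Pb = Ps − 35, where Ps is the price sellers receive.
Demand in terms of Ps becomes xd = 260 − 1(Ps − 35) = 295 - Ps. Setting this equal to supply: 295 - Ps = -447 + 6Ps, so Ps = 106.
Buyers pay Pb = 106 − 35 = 71; x' = -447 + 6·106 = 189.
The subsidy expands output by 189 − 159 = 30 past the efficient level; on those units the gap between marginal cost and willingness to pay runs from 0 up to 35.
DWL = ½ × 35 × 30 = 525.

Deadweight loss = 525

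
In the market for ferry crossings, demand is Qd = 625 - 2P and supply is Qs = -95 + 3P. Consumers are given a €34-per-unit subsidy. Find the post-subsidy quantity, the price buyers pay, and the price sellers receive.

Q' = 377.8; buyers pay €123.6; sellers receive €157.6

Pre-subsidy: 625 - 2P = -95 + 3P gives P* = 144, Q* = 337.
With the rebate, buyers effectively pay Pb = Ps − 34, where Ps is the price sellers receive.
Demand in terms of Ps becomes Qd = 625 − 2(Ps − 34) = 693 - 2Ps. Setting this equal to supply: 693 - 2Ps = -95 + 3Ps, so Ps = 157.6.
Buyers pay Pb = 157.6 − 34 = 123.6; Q' = -95 + 3·157.6 = 377.8.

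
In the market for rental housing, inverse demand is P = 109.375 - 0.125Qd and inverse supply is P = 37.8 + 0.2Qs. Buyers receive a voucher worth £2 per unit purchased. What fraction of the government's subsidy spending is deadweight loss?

Pre-subsidy: 109.375 - 0.125Q = 37.8 + 0.2Q gives Q* = 2863/13 and P* = 1064/13.
With the rebate, buyers effectively pay Pb = Ps − 2, where Ps is the price sellers receive.
On the curves, Pb = 109.375 - 0.125Q and Ps = 37.8 + 0.2Q; the wedge Ps − Pb = 2 gives 37.8 + 0.2Q − (109.375 - 0.125Q) = 2, so Q' = 2943/13.
Then Pb = 109.375 − 0.125·(2943/13) = 1054/13 and Ps = 37.8 + 0.2·(2943/13) = 1080/13.
ΔCS = ½(2863/13 + 2943/13)(1064/13 − 1054/13) = 29030/169; ΔPS = ½(2863/13 + 2943/13)(1080/13 − 1064/13) = 46448/169.
Government spending = 2 × 2943/13 = 5886/13.
DWL = ½ × 2 × (2943/13 − 2863/13) = 80/13; fraction = (80/13) / (5886/13) = 40/2943.

DWL / government spending = 40/2943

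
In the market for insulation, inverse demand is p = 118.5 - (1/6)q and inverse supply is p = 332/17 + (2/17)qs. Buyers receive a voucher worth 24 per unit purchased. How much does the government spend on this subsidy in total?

Government cost = 301032/29

Pre-subsidy: 118.5 - (1/6)q = 332/17 + (2/17)q gives q* = 10095/29 and p* = 1754/29.
With the rebate, buyers effectively pay pb = ps − 24, where ps is the price sellers receive.
On the curves, pb = 118.5 - (1/6)q and ps = 332/17 + (2/17)q; the wedge ps − pb = 24 gives 332/17 + (2/17)q − (118.5 - (1/6)q) = 24, so q' = 12543/29.
Then pb = 118.5 − (1/6)·(12543/29) = 1346/29 and ps = 332/17 + (2/17)·(12543/29) = 2042/29.
Government outlay = subsidy × quantity = 24 × 12543/29 = 301032/29.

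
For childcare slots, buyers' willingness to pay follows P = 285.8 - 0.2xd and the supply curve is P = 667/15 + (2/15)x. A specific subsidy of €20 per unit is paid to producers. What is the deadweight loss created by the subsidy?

Deadweight loss = €600

Pre-subsidy: 285.8 - 0.2x = 667/15 + (2/15)x gives x* = 724 and P* = 141.
With the subsidy, sellers receive Ps = Pb + 20 for each unit, where Pb is the price buyers pay.
On the curves, Pb = 285.8 - 0.2x and Ps = 667/15 + (2/15)x; the wedge Ps − Pb = 20 gives 667/15 + (2/15)x − (285.8 - 0.2x) = 20, so x' = 784.
Then Pb = 285.8 − 0.2·784 = 129 and Ps = 667/15 + (2/15)·784 = 149.
The subsidy expands output by 784 − 724 = 60 past the efficient level; on those units the gap between marginal cost and willingness to pay runs from 0 up to 20.
DWL = ½ × 20 × 60 = 600.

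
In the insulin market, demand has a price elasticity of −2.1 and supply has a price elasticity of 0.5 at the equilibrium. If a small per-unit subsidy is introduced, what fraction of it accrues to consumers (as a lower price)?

For a small subsidy around the equilibrium, the benefit split depends on the relative slopes, which at a point are proportional to the elasticities.
Buyer share = εs/(εs + |εd|) = 0.5/(0.5 + 2.1) = 5/26; seller share = |εd|/(εs + |εd|) = 21/26.

Consumer share = 5/26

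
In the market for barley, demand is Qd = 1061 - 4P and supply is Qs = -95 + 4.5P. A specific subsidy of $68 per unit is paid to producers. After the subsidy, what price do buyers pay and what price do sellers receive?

Pre-subsidy: 1061 - 4P = -95 + 4.5P gives P* = 136, Q* = 517.
With the subsidy, sellers receive Ps = Pb + 68 for each unit, where Pb is the price buyers pay.
Supply in terms of Pb becomes Qs = -95 + 4.5(Pb + 68) = 211 + 4.5Pb. Setting this equal to demand: 1061 - 4Pb = 211 + 4.5Pb, so Pb = 100.
Sellers receive Ps = 100 + 68 = 168; Q' = 1061 − 4·100 = 661.

Buyers pay $100; sellers receive $168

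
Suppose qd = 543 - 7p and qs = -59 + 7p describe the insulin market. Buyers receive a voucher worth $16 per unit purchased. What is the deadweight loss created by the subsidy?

Deadweight loss = $448

Pre-subsidy: 543 - 7p = -59 + 7p gives p* = 43, q* = 242.
With the rebate, buyers effectively pay pb = ps − 16, where ps is the price sellers receive.
Demand in terms of ps becomes qd = 543 − 7(ps − 16) = 655 - 7ps. Setting this equal to supply: 655 - 7ps = -59 + 7ps, so ps = 51.
Buyers pay pb = 51 − 16 = 35; q' = -59 + 7·51 = 298.
The subsidy expands output by 298 − 242 = 56 past the efficient level; on those units the gap between marginal cost and willingness to pay runs from 0 up to 16.
DWL = ½ × 16 × 56 = 448.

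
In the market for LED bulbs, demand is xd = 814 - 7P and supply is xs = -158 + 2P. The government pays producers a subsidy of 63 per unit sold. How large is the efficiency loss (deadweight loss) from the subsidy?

Deadweight loss = 3087

Pre-subsidy: 814 - 7P = -158 + 2P gives P* = 108, x* = 58.
With the subsidy, sellers receive Ps = Pb + 63 for each unit, where Pb is the price buyers pay.
Supply in terms of Pb becomes xs = -158 + 2(Pb + 63) = -32 + 2Pb. Setting this equal to demand: 814 - 7Pb = -32 + 2Pb, so Pb = 94.
Sellers receive Ps = 94 + 63 = 157; x' = 814 − 7·94 = 156.
The subsidy expands output by 156 − 58 = 98 past the efficient level; on those units the gap between marginal cost and willingness to pay runs from 0 up to 63.
DWL = ½ × 63 × 98 = 3087.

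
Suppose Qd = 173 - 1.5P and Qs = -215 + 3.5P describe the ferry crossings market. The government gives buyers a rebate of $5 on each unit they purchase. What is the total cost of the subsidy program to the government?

Government cost = $309.25

Pre-subsidy: 173 - 1.5P = -215 + 3.5P gives P* = 77.6, Q* = 56.6.
With the rebate, buyers effectively pay Pb = Ps − 5, where Ps is the price sellers receive.
Demand in terms of Ps becomes Qd = 173 − 1.5(Ps − 5) = 180.5 - 1.5Ps. Setting this equal to supply: 180.5 - 1.5Ps = -215 + 3.5Ps, so Ps = 79.1.
Buyers pay Pb = 79.1 − 5 = 74.1; Q' = -215 + 3.5·79.1 = 61.85.
Government outlay = subsidy × quantity = 5 × 61.85 = 309.25.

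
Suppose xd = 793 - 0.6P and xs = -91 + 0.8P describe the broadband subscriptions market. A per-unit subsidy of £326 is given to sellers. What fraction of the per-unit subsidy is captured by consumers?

Pre-subsidy: 793 - 0.6P = -91 + 0.8P gives P* = 4420/7, x* = 2899/7.
With the subsidy, sellers receive Ps = Pb + 326 for each unit, where Pb is the price buyers pay.
Supply in terms of Pb becomes xs = -91 + 0.8(Pb + 326) = 169.8 + 0.8Pb. Setting this equal to demand: 793 - 0.6Pb = 169.8 + 0.8Pb, so Pb = 3116/7.
Sellers receive Ps = 3116/7 + 326 = 5398/7; x' = 793 − 0.6·(3116/7) = 18407/35.
Buyers' price falls by P* − Pb = 4420/7 − 3116/7 = 1304/7; sellers' price rises by Ps − P* = 5398/7 − 4420/7 = 978/7.
So consumers capture (1304/7)/326 = 4/7 of each unit of subsidy.

Consumer share = 4/7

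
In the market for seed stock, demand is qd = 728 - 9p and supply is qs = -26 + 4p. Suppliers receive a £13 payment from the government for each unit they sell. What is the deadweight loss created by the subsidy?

Pre-subsidy: 728 - 9p = -26 + 4p gives p* = 58, q* = 206.
With the subsidy, sellers receive ps = pb + 13 for each unit, where pb is the price buyers pay.
Supply in terms of pb becomes qs = -26 + 4(pb + 13) = 26 + 4pb. Setting this equal to demand: 728 - 9pb = 26 + 4pb, so pb = 54.
Sellers receive ps = 54 + 13 = 67; q' = 728 − 9·54 = 242.
The subsidy expands output by 242 − 206 = 36 past the efficient level; on those units the gap between marginal cost and willingness to pay runs from 0 up to 13.
DWL = ½ × 13 × 36 = 234.

Deadweight loss = £234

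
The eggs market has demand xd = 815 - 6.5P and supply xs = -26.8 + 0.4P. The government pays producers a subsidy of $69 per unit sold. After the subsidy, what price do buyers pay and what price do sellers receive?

Buyers pay $118; sellers receive $187

Pre-subsidy: 815 - 6.5P = -26.8 + 0.4P gives P* = 122, x* = 22.
With the subsidy, sellers receive Ps = Pb + 69 for each unit, where Pb is the price buyers pay.
Supply in terms of Pb becomes xs = -26.8 + 0.4(Pb + 69) = 0.8 + 0.4Pb. Setting this equal to demand: 815 - 6.5Pb = 0.8 + 0.4Pb, so Pb = 118.
Sellers receive Ps = 118 + 69 = 187; x' = 815 − 6.5·118 = 48.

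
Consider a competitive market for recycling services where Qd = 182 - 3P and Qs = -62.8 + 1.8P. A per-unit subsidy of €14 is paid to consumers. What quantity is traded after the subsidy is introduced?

Q' = 44.75

Pre-subsidy: 182 - 3P = -62.8 + 1.8P gives P* = 51, Q* = 29.
With the rebate, buyers effectively pay Pb = Ps − 14, where Ps is the price sellers receive.
Demand in terms of Ps becomes Qd = 182 − 3(Ps − 14) = 224 - 3Ps. Setting this equal to supply: 224 - 3Ps = -62.8 + 1.8Ps, so Ps = 59.75.
Buyers pay Pb = 59.75 − 14 = 45.75; Q' = -62.8 + 1.8·59.75 = 44.75.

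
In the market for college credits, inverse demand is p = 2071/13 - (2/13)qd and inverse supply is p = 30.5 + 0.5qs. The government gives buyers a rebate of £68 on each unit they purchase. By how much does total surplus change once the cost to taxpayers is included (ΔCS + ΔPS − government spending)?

Net change in total surplus = -£3536

Pre-subsidy: 2071/13 - (2/13)q = 30.5 + 0.5q gives q* = 197 and p* = 129.
With the rebate, buyers effectively pay pb = ps − 68, where ps is the price sellers receive.
On the curves, pb = 2071/13 - (2/13)q and ps = 30.5 + 0.5q; the wedge ps − pb = 68 gives 30.5 + 0.5q − (2071/13 - (2/13)q) = 68, so q' = 301.
Then pb = 2071/13 − (2/13)·301 = 113 and ps = 30.5 + 0.5·301 = 181.
ΔCS = ½(197 + 301)(129 − 113) = 3984; ΔPS = ½(197 + 301)(181 − 129) = 12948.
Government spending = 68 × 301 = 20468.
Net change = 3984 + 12948 − 20468 = -3536. The loss equals the DWL triangle ½·68·104.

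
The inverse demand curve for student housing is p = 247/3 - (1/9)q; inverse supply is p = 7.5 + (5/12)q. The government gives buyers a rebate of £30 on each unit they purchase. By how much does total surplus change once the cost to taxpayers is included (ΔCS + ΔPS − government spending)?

Net change in total surplus = -16200/19

Pre-subsidy: 247/3 - (1/9)q = 7.5 + (5/12)q gives q* = 2694/19 and p* = 1265/19.
With the rebate, buyers effectively pay pb = ps − 30, where ps is the price sellers receive.
On the curves, pb = 247/3 - (1/9)q and ps = 7.5 + (5/12)q; the wedge ps − pb = 30 gives 7.5 + (5/12)q − (247/3 - (1/9)q) = 30, so q' = 3774/19.
Then pb = 247/3 − (1/9)·(3774/19) = 1145/19 and ps = 7.5 + (5/12)·(3774/19) = 1715/19.
ΔCS = ½(2694/19 + 3774/19)(1265/19 − 1145/19) = 388080/361; ΔPS = ½(2694/19 + 3774/19)(1715/19 − 1265/19) = 1455300/361.
Government spending = 30 × 3774/19 = 113220/19.
Net change = 388080/361 + 1455300/361 − 113220/19 = -16200/19. The loss equals the DWL triangle ½·30·1080/19.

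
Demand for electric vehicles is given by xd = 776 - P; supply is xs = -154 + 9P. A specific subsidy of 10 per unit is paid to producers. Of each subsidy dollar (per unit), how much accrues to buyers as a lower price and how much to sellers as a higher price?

Buyers gain 9 per unit; sellers gain 1 per unit

Pre-subsidy: 776 - P = -154 + 9P gives P* = 93, x* = 683.
With the subsidy, sellers receive Ps = Pb + 10 for each unit, where Pb is the price buyers pay.
Supply in terms of Pb becomes xs = -154 + 9(Pb + 10) = -64 + 9Pb. Setting this equal to demand: 776 - Pb = -64 + 9Pb, so Pb = 84.
Sellers receive Ps = 84 + 10 = 94; x' = 776 − 1·84 = 692.
Buyers' price falls by P* − Pb = 93 − 84 = 9; sellers' price rises by Ps − P* = 94 − 93 = 1.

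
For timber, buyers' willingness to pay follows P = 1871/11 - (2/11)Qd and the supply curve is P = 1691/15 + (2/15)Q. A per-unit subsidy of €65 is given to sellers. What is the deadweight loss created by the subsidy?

Deadweight loss = €6703.125

Pre-subsidy: 1871/11 - (2/11)Q = 1691/15 + (2/15)Q gives Q* = 182 and P* = 137.
With the subsidy, sellers receive Ps = Pb + 65 for each unit, where Pb is the price buyers pay.
On the curves, Pb = 1871/11 - (2/11)Q and Ps = 1691/15 + (2/15)Q; the wedge Ps − Pb = 65 gives 1691/15 + (2/15)Q − (1871/11 - (2/11)Q) = 65, so Q' = 388.25.
Then Pb = 1871/11 − (2/11)·388.25 = 99.5 and Ps = 1691/15 + (2/15)·388.25 = 164.5.
The subsidy expands output by 388.25 − 182 = 206.25 past the efficient level; on those units the gap between marginal cost and willingness to pay runs from 0 up to 65.
DWL = ½ × 65 × 206.25 = 6703.125.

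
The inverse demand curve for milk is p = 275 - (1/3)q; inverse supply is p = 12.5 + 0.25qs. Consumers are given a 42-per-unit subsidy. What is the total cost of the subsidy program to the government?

Government cost = 21924

Pre-subsidy: 275 - (1/3)q = 12.5 + 0.25q gives q* = 450 and p* = 125.
With the rebate, buyers effectively pay pb = ps − 42, where ps is the price sellers receive.
On the curves, pb = 275 - (1/3)q and ps = 12.5 + 0.25q; the wedge ps − pb = 42 gives 12.5 + 0.25q − (275 - (1/3)q) = 42, so q' = 522.
Then pb = 275 − (1/3)·522 = 101 and ps = 12.5 + 0.25·522 = 143.
Government outlay = subsidy × quantity = 42 × 522 = 21924.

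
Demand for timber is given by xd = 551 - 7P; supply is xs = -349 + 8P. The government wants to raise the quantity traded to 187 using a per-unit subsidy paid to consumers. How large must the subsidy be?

At x = 187, invert demand for the buyer price: Pb = (551 − 187)/7 = 52; invert supply for the seller price: Ps = (187 − (-349))/8 = 67.
The subsidy must fill the gap: s = Ps − Pb = 67 − 52 = 15.

Required subsidy s = 15 per unit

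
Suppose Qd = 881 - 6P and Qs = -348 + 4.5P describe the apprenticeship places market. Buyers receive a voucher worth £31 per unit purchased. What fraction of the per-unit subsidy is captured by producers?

Producer share = 4/7

Pre-subsidy: 881 - 6P = -348 + 4.5P gives P* = 2458/21, Q* = 1251/7.
With the rebate, buyers effectively pay Pb = Ps − 31, where Ps is the price sellers receive.
Demand in terms of Ps becomes Qd = 881 − 6(Ps − 31) = 1067 - 6Ps. Setting this equal to supply: 1067 - 6Ps = -348 + 4.5Ps, so Ps = 2830/21.
Buyers pay Pb = 2830/21 − 31 = 2179/21; Q' = -348 + 4.5·(2830/21) = 1809/7.
Buyers' price falls by P* − Pb = 2458/21 − 2179/21 = 93/7; sellers' price rises by Ps − P* = 2830/21 − 2458/21 = 124/7.
So producers capture (124/7)/31 = 4/7 of each unit of subsidy.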